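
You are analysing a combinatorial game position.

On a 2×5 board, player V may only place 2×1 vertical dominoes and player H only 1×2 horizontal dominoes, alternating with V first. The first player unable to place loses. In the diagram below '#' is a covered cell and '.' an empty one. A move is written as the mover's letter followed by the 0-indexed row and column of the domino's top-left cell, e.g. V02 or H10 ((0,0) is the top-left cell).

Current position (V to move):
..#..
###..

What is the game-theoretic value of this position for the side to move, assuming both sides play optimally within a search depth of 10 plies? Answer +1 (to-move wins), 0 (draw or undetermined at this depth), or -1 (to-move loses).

value(..#../###.., V) = +1

ply 1, V at ..#../###.. | V03=+1→..##./####.*; V04=+1→..#.#/###.#
ply 2, H at ..##./####. | H00=-1→####./####.*
ply 3, V at ####./####. | V04=+1→#####/#####*
ply 4: #####/##### is terminal -1 (H); from ..#../###.. depth 10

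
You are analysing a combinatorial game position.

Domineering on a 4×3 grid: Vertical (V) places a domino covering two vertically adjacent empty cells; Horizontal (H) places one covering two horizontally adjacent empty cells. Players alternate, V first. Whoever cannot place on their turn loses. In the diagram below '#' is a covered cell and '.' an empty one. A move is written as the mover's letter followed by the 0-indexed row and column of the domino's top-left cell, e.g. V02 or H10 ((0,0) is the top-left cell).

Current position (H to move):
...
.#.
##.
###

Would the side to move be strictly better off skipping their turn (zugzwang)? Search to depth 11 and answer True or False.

zugzwang(.../.#./##./###, H) = False

p1 H@[.../.#./##./###]: H00[##./.#./##./###]-1* H01[.##/.#./##./###]-1
p2 V@[##./.#./##./###]: V02[###/.##/##./###]+1* V12[##./.##/###/###]+1
p3 H@[###/.##/##./###] terminal -1; root [.../.#./##./###] d11
pass branch (V moves first from the same position):
  | p1 V@[.../.#./##./###]: V00[#../##./##./###]+1* V02[..#/.##/##./###]-1 V12[.../.##/###/###]-1
  | p2 H@[#../##./##./###]: H01[###/##./##./###]-1*
  | p3 V@[###/##./##./###]: V12[###/###/###/###]+1*
  | p4 H@[###/###/###/###] terminal -1; root [.../.#./##./###] d11
H moving scores -1; H passing scores -1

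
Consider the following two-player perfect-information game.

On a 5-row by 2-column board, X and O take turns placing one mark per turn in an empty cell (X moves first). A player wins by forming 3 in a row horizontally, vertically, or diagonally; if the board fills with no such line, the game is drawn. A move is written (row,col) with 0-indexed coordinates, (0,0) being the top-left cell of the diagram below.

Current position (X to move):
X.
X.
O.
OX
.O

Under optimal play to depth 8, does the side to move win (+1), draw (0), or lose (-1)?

p1 X@[X./X./O./OX/.O]: (0,1)[XX/X./O./OX/.O]-1 (1,1)[X./XX/O./OX/.O]-1 (2,1)[X./X./OX/OX/.O]-1 (4,0)[X./X./O./OX/XO]+0*
p2 O@[X./X./O./OX/XO]: (0,1)[XO/X./O./OX/XO]+0* (1,1)[X./XO/O./OX/XO]+0 (2,1)[X./X./OO/OX/XO]+0
p3 X@[XO/X./O./OX/XO]: (1,1)[XO/XX/O./OX/XO]+0* (2,1)[XO/X./OX/OX/XO]+0
p4 O@[XO/XX/O./OX/XO]: (2,1)[XO/XX/OO/OX/XO]+0*
p5 X@[XO/XX/OO/OX/XO] terminal +0; root [X./X./O./OX/.O] d8

value(X./X./O./OX/.O, X) = 0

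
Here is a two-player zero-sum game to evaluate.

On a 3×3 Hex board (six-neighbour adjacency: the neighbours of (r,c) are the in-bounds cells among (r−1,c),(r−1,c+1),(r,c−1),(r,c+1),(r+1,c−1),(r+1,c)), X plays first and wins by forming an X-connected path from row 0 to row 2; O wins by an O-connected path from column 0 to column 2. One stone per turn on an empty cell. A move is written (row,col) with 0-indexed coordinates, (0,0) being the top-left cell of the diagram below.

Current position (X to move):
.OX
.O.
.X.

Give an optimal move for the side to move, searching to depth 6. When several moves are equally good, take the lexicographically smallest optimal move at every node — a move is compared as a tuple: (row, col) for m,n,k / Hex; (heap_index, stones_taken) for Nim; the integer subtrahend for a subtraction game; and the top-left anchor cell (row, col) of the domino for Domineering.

ply 1, X at .OX/.O./.X. | (0,0)=-1→XOX/.O./.X.; (1,0)=-1→.OX/XO./.X.; (1,2)=+1→.OX/.OX/.X.*; (2,0)=-1→.OX/.O./XX.; (2,2)=-1→.OX/.O./.XX
ply 2: .OX/.OX/.X. is terminal -1 (O); from .OX/.O./.X. depth 6

X's best at [.OX/.O./.X.]: (1,2)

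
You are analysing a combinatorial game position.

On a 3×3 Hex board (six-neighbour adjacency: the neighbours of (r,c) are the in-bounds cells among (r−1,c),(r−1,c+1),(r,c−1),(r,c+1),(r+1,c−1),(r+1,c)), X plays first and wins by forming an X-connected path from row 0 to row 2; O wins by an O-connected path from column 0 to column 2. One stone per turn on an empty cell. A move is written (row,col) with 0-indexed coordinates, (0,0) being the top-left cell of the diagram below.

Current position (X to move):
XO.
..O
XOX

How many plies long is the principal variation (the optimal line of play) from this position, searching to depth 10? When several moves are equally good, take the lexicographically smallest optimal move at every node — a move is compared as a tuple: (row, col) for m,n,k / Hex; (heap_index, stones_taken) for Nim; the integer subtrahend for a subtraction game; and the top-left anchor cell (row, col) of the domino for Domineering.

ply 1, X at XO./..O/XOX | (0,2)=+1→XOX/..O/XOX*; (1,0)=+1→XO./X.O/XOX; (1,1)=+1→XO./.XO/XOX
ply 2, O at XOX/..O/XOX | (1,0)=-1→XOX/O.O/XOX*; (1,1)=-1→XOX/.OO/XOX
ply 3, X at XOX/O.O/XOX | (1,1)=+1→XOX/OXO/XOX*
ply 4: XOX/OXO/XOX is terminal -1 (O); from XO./..O/XOX depth 10

PV length from [XO./..O/XOX]: 3 plies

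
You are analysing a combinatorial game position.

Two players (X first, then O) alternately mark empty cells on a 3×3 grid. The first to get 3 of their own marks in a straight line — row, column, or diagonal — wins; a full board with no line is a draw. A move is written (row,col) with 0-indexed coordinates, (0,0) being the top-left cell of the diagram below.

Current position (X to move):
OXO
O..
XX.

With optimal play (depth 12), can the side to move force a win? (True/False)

p1 X@[OXO/O../XX.]: (1,1)[OXO/OX./XX.]+1* (1,2)[OXO/O.X/XX.]+1 (2,2)[OXO/O../XXX]+1
p2 O@[OXO/OX./XX.] terminal -1; root [OXO/O../XX.] d12

X winning at [OXO/O../XX.]: True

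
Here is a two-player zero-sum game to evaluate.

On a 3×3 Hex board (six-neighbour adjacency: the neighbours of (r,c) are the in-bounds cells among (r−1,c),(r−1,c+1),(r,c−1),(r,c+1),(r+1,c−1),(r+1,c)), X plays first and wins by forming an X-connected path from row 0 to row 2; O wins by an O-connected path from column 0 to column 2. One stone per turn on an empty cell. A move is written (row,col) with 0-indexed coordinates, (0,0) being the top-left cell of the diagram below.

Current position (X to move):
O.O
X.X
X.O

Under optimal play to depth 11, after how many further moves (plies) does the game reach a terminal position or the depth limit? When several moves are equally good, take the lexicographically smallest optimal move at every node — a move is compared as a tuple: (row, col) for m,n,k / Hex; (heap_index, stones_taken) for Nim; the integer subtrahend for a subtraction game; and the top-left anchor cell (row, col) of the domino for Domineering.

PV length from [O.O/X.X/X.O]: 1 ply

p1 X@[O.O/X.X/X.O]: (0,1)[OXO/X.X/X.O]+1* (1,1)[O.O/XXX/X.O]-1 (2,1)[O.O/X.X/XXO]-1
p2 O@[OXO/X.X/X.O] terminal -1; root [O.O/X.X/X.O] d11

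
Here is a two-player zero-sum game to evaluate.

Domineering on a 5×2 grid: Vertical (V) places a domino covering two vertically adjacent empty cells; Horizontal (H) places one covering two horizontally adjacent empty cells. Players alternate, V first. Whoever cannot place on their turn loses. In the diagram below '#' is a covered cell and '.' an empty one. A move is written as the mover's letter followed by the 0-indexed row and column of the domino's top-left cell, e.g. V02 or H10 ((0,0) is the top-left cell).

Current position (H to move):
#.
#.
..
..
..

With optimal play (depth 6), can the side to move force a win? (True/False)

p1 H@[#./#./../../..]: H20[#./#./##/../..]-1 H30[#./#./../##/..]+1* H40[#./#./../../##]-1
p2 V@[#./#./../##/..]: V01[##/##/../##/..]-1* V11[#./##/.#/##/..]-1
p3 H@[##/##/../##/..]: H20[##/##/##/##/..]+1* H40[##/##/../##/##]+1
p4 V@[##/##/##/##/..] terminal -1; root [#./#./../../..] d6

H winning at [#./#./../../..]: True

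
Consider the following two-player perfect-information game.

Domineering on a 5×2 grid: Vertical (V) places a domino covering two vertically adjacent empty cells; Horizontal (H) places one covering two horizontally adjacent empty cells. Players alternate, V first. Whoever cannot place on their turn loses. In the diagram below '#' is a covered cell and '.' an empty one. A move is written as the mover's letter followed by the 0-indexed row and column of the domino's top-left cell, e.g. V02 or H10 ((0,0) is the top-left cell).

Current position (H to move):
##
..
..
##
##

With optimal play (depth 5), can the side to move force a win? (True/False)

H winning at [##/../../##/##]: True

ply 1, H at ##/../../##/## | H10=+1→##/##/../##/##*; H20=+1→##/../##/##/##
ply 2: ##/##/../##/## is terminal -1 (V); from ##/../../##/## depth 5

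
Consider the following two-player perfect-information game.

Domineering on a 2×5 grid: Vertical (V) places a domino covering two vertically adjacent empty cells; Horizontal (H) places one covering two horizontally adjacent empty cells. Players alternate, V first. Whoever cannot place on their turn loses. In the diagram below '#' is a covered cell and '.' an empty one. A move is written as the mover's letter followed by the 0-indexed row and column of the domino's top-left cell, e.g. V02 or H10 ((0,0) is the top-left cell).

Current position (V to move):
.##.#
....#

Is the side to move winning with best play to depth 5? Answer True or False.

[.##.#/....#] V move#1: V00:-1/###.#/#...#*, V03:-1/.####/...##
[###.#/#...#] H move#2: H11:-1/###.#/###.#, H12:+1/###.#/#.###*
[###.#/#.###] end (terminal -1, V#3); searched .##.#/....# to 5

V winning at [.##.#/....#]: False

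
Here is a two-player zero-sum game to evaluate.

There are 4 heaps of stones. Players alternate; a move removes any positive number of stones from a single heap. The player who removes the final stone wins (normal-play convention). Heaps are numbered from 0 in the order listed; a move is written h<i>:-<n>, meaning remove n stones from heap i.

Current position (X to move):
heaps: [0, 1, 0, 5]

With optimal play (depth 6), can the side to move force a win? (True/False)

ply 1, X at (0,1,0,5) | h1:-1=-1→(0,0,0,5); h3:-1=-1→(0,1,0,4); h3:-2=-1→(0,1,0,3); h3:-3=-1→(0,1,0,2); h3:-4=+1→(0,1,0,1)*; h3:-5=-1→(0,1,0,0)
ply 2, O at (0,1,0,1) | h1:-1=-1→(0,0,0,1)*; h3:-1=-1→(0,1,0,0)
ply 3, X at (0,0,0,1) | h3:-1=+1→(0,0,0,0)*
ply 4: (0,0,0,0) is terminal -1 (O); from (0,1,0,5) depth 6

X winning at [(0,1,0,5)]: True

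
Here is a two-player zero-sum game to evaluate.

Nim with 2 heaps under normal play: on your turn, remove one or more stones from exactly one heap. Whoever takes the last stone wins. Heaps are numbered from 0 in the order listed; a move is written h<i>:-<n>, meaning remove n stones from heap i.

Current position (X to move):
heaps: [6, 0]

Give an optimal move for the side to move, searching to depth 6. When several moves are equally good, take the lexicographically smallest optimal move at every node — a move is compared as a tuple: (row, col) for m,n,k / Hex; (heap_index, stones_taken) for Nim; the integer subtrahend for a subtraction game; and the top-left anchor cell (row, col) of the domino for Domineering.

p1 X@[(6,0)]: h0:-1[(5,0)]-1 h0:-2[(4,0)]-1 h0:-3[(3,0)]-1 h0:-4[(2,0)]-1 h0:-5[(1,0)]-1 h0:-6[(0,0)]+1*
p2 O@[(0,0)] terminal -1; root [(6,0)] d6

X's best at [(6,0)]: h0:-6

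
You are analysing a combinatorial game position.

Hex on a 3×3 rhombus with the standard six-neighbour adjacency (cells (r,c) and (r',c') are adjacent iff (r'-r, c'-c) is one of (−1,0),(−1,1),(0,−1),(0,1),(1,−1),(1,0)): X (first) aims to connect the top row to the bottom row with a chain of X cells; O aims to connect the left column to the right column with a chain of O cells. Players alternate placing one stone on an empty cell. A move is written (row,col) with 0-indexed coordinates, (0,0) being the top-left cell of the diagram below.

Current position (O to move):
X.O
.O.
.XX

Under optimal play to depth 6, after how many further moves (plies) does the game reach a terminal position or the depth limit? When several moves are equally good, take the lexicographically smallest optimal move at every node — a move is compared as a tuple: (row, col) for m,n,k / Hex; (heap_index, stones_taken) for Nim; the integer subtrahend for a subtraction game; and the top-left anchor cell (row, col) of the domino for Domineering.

p1 O@[X.O/.O./.XX]: (0,1)[XOO/.O./.XX]+1* (1,0)[X.O/OO./.XX]+1 (1,2)[X.O/.OO/.XX]+1 (2,0)[X.O/.O./OXX]+1
p2 X@[XOO/.O./.XX]: (1,0)[XOO/XO./.XX]-1* (1,2)[XOO/.OX/.XX]-1 (2,0)[XOO/.O./XXX]-1
p3 O@[XOO/XO./.XX]: (1,2)[XOO/XOO/.XX]-1 (2,0)[XOO/XO./OXX]+1*
p4 X@[XOO/XO./OXX] terminal -1; root [X.O/.O./.XX] d6

PV length from [X.O/.O./.XX]: 3 plies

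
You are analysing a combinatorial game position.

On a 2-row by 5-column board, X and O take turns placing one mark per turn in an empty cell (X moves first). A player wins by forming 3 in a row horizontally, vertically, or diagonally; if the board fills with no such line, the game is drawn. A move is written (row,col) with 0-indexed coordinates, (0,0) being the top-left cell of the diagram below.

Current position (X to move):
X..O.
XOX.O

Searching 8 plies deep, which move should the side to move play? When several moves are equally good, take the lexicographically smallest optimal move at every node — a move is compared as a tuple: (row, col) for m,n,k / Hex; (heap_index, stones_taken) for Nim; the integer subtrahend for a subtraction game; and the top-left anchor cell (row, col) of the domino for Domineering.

X's best at [X..O./XOX.O]: (0,1)

p1 X@[X..O./XOX.O]: (0,1)[XX.O./XOX.O]+0* (0,2)[X.XO./XOX.O]+0 (0,4)[X..OX/XOX.O]+0 (1,3)[X..O./XOXXO]-1
p2 O@[XX.O./XOX.O]: (0,2)[XXOO./XOX.O]+0* (0,4)[XX.OO/XOX.O]-1 (1,3)[XX.O./XOXOO]-1
p3 X@[XXOO./XOX.O]: (0,4)[XXOOX/XOX.O]+0* (1,3)[XXOO./XOXXO]-1
p4 O@[XXOOX/XOX.O]: (1,3)[XXOOX/XOXOO]+0*
p5 X@[XXOOX/XOXOO] terminal +0; root [X..O./XOX.O] d8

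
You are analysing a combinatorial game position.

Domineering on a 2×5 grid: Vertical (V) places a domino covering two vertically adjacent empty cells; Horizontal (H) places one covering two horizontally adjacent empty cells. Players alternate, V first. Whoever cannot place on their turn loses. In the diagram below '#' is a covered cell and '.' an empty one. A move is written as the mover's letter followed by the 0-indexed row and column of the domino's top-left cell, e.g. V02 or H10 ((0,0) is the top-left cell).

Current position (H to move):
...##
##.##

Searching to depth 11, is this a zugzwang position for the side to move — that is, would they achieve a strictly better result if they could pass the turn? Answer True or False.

ply 1, H at ...##/##.## | H00=-1→##.##/##.##; H01=+1→.####/##.##*
ply 2: .####/##.## is terminal -1 (V); from ...##/##.## depth 11
pass branch (V moves first from the same position):
  | ply 1, V at ...##/##.## | V02=-1→..###/#####*
  | ply 2, H at ..###/##### | H00=+1→#####/#####*
  | ply 3: #####/##### is terminal -1 (V); from ...##/##.## depth 11
H moving scores +1; H passing scores +1

zugzwang(...##/##.##, H) = False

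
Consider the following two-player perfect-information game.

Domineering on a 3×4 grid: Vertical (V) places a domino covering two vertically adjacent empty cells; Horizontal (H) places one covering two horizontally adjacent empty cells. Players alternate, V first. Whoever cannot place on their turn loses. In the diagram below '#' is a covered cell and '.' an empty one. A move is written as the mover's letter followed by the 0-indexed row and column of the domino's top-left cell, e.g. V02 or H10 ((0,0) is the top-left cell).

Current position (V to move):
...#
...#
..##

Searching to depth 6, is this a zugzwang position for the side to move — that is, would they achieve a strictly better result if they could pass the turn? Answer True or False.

[...#/...#/..##] V move#1: V00:-1/#..#/#..#/..##, V01:+1/.#.#/.#.#/..##*, V02:-1/..##/..##/..##, V10:-1/...#/#..#/#.##, V11:+1/...#/.#.#/.###
[.#.#/.#.#/..##] H move#2: H20:-1/.#.#/.#.#/####*
[.#.#/.#.#/####] V move#3: V00:+1/##.#/##.#/####*, V02:+1/.###/.###/####
[##.#/##.#/####] end (terminal -1, H#4); searched ...#/...#/..## to 6
suppose V passes — search the same position with H to move:
pass> [...#/...#/..##] H move#1: H00:-1/##.#/...#/..##, H01:-1/.###/...#/..##, H10:+1/...#/##.#/..##*, H11:+1/...#/.###/..##, H20:-1/...#/...#/####
pass> [...#/##.#/..##] V move#2: V02:-1/..##/####/..##*
pass> [..##/####/..##] H move#3: H00:+1/####/####/..##*, H20:+1/..##/####/####
pass> [####/####/..##] end (terminal -1, V#4); searched ...#/...#/..## to 6
for V: play +1, pass -1

zugzwang(...#/...#/..##, V) = False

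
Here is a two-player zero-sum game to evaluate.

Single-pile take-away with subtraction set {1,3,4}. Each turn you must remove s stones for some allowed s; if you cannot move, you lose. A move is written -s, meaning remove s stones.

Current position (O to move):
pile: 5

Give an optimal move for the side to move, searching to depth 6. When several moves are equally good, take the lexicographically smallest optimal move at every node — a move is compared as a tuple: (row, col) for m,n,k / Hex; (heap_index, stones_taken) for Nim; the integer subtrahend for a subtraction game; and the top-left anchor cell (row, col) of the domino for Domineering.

O's best at [5]: -3

p1 O@[5]: -1[4]-1 -3[2]+1* -4[1]-1
p2 X@[2]: -1[1]-1*
p3 O@[1]: -1[0]+1*
p4 X@[0] terminal -1; root [5] d6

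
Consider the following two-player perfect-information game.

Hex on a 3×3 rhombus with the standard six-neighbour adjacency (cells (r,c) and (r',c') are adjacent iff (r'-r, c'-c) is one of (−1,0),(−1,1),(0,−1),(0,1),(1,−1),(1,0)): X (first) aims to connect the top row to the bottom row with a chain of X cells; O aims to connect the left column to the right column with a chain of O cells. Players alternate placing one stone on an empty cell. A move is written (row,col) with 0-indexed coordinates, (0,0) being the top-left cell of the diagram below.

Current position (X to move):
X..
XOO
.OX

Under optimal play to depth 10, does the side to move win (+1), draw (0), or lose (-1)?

p1 X@[X../XOO/.OX]: (0,1)[XX./XOO/.OX]-1 (0,2)[X.X/XOO/.OX]-1 (2,0)[X../XOO/XOX]+1*
p2 O@[X../XOO/XOX] terminal -1; root [X../XOO/.OX] d10

value(X../XOO/.OX, X) = +1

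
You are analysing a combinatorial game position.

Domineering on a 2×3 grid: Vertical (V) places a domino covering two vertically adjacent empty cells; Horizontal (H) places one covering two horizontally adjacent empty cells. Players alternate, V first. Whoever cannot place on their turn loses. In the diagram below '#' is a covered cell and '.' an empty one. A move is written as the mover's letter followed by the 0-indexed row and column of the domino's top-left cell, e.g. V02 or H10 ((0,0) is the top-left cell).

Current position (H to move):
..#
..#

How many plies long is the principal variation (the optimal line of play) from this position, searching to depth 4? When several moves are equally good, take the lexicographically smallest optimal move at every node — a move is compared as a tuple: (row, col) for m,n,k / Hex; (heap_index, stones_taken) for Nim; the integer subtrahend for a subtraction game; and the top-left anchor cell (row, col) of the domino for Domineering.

p1 H@[..#/..#]: H00[###/..#]+1* H10[..#/###]+1
p2 V@[###/..#] terminal -1; root [..#/..#] d4

PV length from [..#/..#]: 1 ply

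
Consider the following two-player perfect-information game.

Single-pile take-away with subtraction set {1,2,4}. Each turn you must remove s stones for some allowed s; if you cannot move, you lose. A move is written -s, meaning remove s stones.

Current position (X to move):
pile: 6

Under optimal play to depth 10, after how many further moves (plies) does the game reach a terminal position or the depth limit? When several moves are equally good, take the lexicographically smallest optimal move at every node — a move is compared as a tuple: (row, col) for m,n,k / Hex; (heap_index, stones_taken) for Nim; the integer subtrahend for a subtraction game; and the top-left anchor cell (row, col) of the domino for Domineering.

ply 1, X at 6 | -1=-1→5*; -2=-1→4; -4=-1→2
ply 2, O at 5 | -1=-1→4; -2=+1→3*; -4=-1→1
ply 3, X at 3 | -1=-1→2*; -2=-1→1
ply 4, O at 2 | -1=-1→1; -2=+1→0*
ply 5: 0 is terminal -1 (X); from 6 depth 10

PV length from [6]: 4 plies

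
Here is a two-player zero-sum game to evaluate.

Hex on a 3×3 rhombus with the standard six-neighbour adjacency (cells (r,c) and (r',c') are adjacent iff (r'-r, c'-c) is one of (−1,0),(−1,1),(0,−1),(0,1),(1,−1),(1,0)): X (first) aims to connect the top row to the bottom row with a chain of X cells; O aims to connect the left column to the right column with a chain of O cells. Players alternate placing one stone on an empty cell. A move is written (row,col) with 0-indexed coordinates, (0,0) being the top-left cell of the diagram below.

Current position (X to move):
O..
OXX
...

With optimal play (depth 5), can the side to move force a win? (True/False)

[O../OXX/...] X move#1: (0,1):+1/OX./OXX/...*, (0,2):+1/O.X/OXX/..., (2,0):+1/O../OXX/X.., (2,1):+1/O../OXX/.X., (2,2):+1/O../OXX/..X
[OX./OXX/...] O move#2: (0,2):-1/OXO/OXX/...*, (2,0):-1/OX./OXX/O.., (2,1):-1/OX./OXX/.O., (2,2):-1/OX./OXX/..O
[OXO/OXX/...] X move#3: (2,0):+1/OXO/OXX/X..*, (2,1):+1/OXO/OXX/.X., (2,2):+1/OXO/OXX/..X
[OXO/OXX/X..] end (terminal -1, O#4); searched O../OXX/... to 5

X winning at [O../OXX/...]: True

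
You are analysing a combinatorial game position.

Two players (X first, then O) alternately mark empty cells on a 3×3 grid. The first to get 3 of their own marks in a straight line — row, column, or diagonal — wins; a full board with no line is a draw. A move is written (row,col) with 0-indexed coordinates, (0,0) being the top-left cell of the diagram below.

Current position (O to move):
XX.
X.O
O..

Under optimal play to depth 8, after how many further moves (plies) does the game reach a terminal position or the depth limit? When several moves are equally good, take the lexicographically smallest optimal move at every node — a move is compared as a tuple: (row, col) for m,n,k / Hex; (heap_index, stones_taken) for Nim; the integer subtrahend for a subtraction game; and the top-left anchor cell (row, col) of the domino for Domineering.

PV length from [XX./X.O/O..]: 3 plies

[XX./X.O/O..] O move#1: (0,2):+1/XXO/X.O/O..*, (1,1):-1/XX./XOO/O.., (2,1):-1/XX./X.O/OO., (2,2):-1/XX./X.O/O.O
[XXO/X.O/O..] X move#2: (1,1):-1/XXO/XXO/O..*, (2,1):-1/XXO/X.O/OX., (2,2):-1/XXO/X.O/O.X
[XXO/XXO/O..] O move#3: (2,1):-1/XXO/XXO/OO., (2,2):+1/XXO/XXO/O.O*
[XXO/XXO/O.O] end (terminal -1, X#4); searched XX./X.O/O.. to 8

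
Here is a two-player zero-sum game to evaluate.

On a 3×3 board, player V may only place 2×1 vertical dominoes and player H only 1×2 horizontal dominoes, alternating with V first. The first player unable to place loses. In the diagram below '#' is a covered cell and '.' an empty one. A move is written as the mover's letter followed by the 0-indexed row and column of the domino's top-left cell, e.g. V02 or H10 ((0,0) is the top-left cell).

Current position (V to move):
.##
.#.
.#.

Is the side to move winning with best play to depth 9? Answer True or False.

[.##/.#./.#.] V move#1: V00:+1/###/##./.#.*, V10:+1/.##/##./##., V12:+1/.##/.##/.##
[###/##./.#.] end (terminal -1, H#2); searched .##/.#./.#. to 9

V winning at [.##/.#./.#.]: True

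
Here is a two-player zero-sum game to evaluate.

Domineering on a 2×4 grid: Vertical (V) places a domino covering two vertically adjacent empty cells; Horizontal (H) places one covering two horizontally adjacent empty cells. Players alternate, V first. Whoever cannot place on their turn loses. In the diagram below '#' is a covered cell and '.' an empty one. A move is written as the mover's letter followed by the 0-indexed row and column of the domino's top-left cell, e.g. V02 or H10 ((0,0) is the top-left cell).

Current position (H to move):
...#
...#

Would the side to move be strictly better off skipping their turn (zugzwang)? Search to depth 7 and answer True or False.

p1 H@[...#/...#]: H00[##.#/...#]+1* H01[.###/...#]+1 H10[...#/##.#]+1 H11[...#/.###]+1
p2 V@[##.#/...#]: V02[####/..##]-1*
p3 H@[####/..##]: H10[####/####]+1*
p4 V@[####/####] terminal -1; root [...#/...#] d7
if H skipped the turn, V would face:
~ p1 V@[...#/...#]: V00[#..#/#..#]-1 V01[.#.#/.#.#]+1* V02[..##/..##]-1
~ p2 H@[.#.#/.#.#] terminal -1; root [...#/...#] d7
compare (H): move=+1 vs pass=-1

zugzwang(...#/...#, H) = False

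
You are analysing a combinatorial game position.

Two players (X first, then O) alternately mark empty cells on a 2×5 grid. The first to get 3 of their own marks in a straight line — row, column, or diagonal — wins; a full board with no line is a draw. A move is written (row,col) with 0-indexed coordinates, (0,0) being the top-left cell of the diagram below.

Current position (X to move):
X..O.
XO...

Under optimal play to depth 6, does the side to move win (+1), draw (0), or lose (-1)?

value(X..O./XO..., X) = 0

[X..O./XO...] X move#1: (0,1):+0/XX.O./XO...*, (0,2):+0/X.XO./XO..., (0,4):+0/X..OX/XO..., (1,2):-1/X..O./XOX.., (1,3):-1/X..O./XO.X., (1,4):-1/X..O./XO..X
[XX.O./XO...] O move#2: (0,2):+0/XXOO./XO...*, (0,4):-1/XX.OO/XO..., (1,2):-1/XX.O./XOO.., (1,3):-1/XX.O./XO.O., (1,4):-1/XX.O./XO..O
[XXOO./XO...] X move#3: (0,4):+0/XXOOX/XO...*, (1,2):-1/XXOO./XOX.., (1,3):-1/XXOO./XO.X., (1,4):-1/XXOO./XO..X
[XXOOX/XO...] O move#4: (1,2):+0/XXOOX/XOO..*, (1,3):+0/XXOOX/XO.O., (1,4):+0/XXOOX/XO..O
[XXOOX/XOO..] X move#5: (1,3):+0/XXOOX/XOOX.*, (1,4):-1/XXOOX/XOO.X
[XXOOX/XOOX.] O move#6: (1,4):+0/XXOOX/XOOXO*
[XXOOX/XOOXO] end (terminal +0, X#7); searched X..O./XO... to 6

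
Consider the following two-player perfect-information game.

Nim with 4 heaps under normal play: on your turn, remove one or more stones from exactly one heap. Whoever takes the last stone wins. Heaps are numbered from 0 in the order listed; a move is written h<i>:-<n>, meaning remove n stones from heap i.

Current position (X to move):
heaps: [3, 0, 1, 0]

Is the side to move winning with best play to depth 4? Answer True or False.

ply 1, X at (3,0,1,0) | h0:-1=-1→(2,0,1,0); h0:-2=+1→(1,0,1,0)*; h0:-3=-1→(0,0,1,0); h2:-1=-1→(3,0,0,0)
ply 2, O at (1,0,1,0) | h0:-1=-1→(0,0,1,0)*; h2:-1=-1→(1,0,0,0)
ply 3, X at (0,0,1,0) | h2:-1=+1→(0,0,0,0)*
ply 4: (0,0,0,0) is terminal -1 (O); from (3,0,1,0) depth 4

X winning at [(3,0,1,0)]: True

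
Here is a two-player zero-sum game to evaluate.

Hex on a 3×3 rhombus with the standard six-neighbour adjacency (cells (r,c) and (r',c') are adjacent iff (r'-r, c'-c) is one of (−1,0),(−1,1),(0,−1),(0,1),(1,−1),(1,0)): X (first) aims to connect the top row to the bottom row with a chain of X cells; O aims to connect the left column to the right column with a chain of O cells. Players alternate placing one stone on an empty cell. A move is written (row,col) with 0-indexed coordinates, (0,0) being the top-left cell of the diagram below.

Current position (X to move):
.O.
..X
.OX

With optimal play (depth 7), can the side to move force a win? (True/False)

[.O./..X/.OX] X move#1: (0,0):+1/XO./..X/.OX*, (0,2):+1/.OX/..X/.OX, (1,0):+1/.O./X.X/.OX, (1,1):-1/.O./.XX/.OX, (2,0):-1/.O./..X/XOX
[XO./..X/.OX] O move#2: (0,2):-1/XOO/..X/.OX*, (1,0):-1/XO./O.X/.OX, (1,1):-1/XO./.OX/.OX, (2,0):-1/XO./..X/OOX
[XOO/..X/.OX] X move#3: (1,0):+1/XOO/X.X/.OX*, (1,1):-1/XOO/.XX/.OX, (2,0):-1/XOO/..X/XOX
[XOO/X.X/.OX] O move#4: (1,1):-1/XOO/XOX/.OX*, (2,0):-1/XOO/X.X/OOX
[XOO/XOX/.OX] X move#5: (2,0):+1/XOO/XOX/XOX*
[XOO/XOX/XOX] end (terminal -1, O#6); searched .O./..X/.OX to 7

X winning at [.O./..X/.OX]: True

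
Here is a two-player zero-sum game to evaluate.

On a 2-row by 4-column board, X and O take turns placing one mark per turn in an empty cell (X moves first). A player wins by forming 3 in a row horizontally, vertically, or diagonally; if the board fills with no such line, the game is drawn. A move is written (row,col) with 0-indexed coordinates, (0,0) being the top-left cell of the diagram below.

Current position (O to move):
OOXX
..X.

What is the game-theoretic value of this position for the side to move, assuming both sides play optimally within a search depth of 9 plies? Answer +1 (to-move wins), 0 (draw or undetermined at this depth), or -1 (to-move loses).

value(OOXX/..X., O) = 0

ply 1, O at OOXX/..X. | (1,0)=+0→OOXX/O.X.*; (1,1)=+0→OOXX/.OX.; (1,3)=+0→OOXX/..XO
ply 2, X at OOXX/O.X. | (1,1)=+0→OOXX/OXX.*; (1,3)=+0→OOXX/O.XX
ply 3, O at OOXX/OXX. | (1,3)=+0→OOXX/OXXO*
ply 4: OOXX/OXXO is terminal +0 (X); from OOXX/..X. depth 9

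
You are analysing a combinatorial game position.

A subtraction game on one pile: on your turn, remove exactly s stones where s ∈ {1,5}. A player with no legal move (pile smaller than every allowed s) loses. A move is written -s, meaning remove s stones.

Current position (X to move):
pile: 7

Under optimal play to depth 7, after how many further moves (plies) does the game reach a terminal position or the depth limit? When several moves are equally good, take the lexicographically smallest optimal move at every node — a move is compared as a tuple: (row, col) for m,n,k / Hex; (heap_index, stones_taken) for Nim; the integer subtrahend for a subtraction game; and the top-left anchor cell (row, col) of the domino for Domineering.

PV length from [7]: 7 plies

[7] X move#1: -1:+1/6*, -5:+1/2
[6] O move#2: -1:-1/5*, -5:-1/1
[5] X move#3: -1:+1/4*, -5:+1/0
[4] O move#4: -1:-1/3*
[3] X move#5: -1:+1/2*
[2] O move#6: -1:-1/1*
[1] X move#7: -1:+1/0*
[0] end (terminal -1, O#8); searched 7 to 7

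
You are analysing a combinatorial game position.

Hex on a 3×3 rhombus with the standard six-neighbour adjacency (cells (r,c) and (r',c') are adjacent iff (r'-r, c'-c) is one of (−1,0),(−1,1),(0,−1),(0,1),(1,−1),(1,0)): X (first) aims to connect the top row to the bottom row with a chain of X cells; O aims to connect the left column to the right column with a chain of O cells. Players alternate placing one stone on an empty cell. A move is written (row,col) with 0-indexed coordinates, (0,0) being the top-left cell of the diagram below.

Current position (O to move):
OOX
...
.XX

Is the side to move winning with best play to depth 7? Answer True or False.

p1 O@[OOX/.../.XX]: (1,0)[OOX/O../.XX]-1* (1,1)[OOX/.O./.XX]-1 (1,2)[OOX/..O/.XX]-1 (2,0)[OOX/.../OXX]-1
p2 X@[OOX/O../.XX]: (1,1)[OOX/OX./.XX]+1* (1,2)[OOX/O.X/.XX]+1 (2,0)[OOX/O../XXX]+1
p3 O@[OOX/OX./.XX] terminal -1; root [OOX/.../.XX] d7

O winning at [OOX/.../.XX]: False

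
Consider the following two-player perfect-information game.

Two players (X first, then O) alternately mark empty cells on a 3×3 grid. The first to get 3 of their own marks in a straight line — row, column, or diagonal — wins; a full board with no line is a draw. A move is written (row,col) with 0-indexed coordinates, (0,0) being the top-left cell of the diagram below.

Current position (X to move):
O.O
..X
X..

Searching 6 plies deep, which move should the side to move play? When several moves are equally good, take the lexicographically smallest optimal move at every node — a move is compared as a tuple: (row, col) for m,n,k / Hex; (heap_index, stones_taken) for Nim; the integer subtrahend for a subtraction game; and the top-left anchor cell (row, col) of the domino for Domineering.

X's best at [O.O/..X/X..]: (0,1)

ply 1, X at O.O/..X/X.. | (0,1)=+0→OXO/..X/X..*; (1,0)=-1→O.O/X.X/X..; (1,1)=-1→O.O/.XX/X..; (2,1)=-1→O.O/..X/XX.; (2,2)=-1→O.O/..X/X.X
ply 2, O at OXO/..X/X.. | (1,0)=-1→OXO/O.X/X..; (1,1)=+0→OXO/.OX/X..*; (2,1)=+0→OXO/..X/XO.; (2,2)=-1→OXO/..X/X.O
ply 3, X at OXO/.OX/X.. | (1,0)=-1→OXO/XOX/X..; (2,1)=-1→OXO/.OX/XX.; (2,2)=+0→OXO/.OX/X.X*
ply 4, O at OXO/.OX/X.X | (1,0)=-1→OXO/OOX/X.X; (2,1)=+0→OXO/.OX/XOX*
ply 5, X at OXO/.OX/XOX | (1,0)=+0→OXO/XOX/XOX*
ply 6: OXO/XOX/XOX is terminal +0 (O); from O.O/..X/X.. depth 6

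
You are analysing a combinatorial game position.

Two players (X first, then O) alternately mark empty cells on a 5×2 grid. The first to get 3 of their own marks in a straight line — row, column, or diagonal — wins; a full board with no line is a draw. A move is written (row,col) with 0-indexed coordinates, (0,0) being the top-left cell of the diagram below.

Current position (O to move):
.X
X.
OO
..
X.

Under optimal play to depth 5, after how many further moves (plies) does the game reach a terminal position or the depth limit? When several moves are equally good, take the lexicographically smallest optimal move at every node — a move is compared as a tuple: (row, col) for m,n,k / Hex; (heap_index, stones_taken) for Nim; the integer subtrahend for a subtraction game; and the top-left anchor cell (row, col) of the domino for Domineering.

PV length from [.X/X./OO/../X.]: 3 plies

[.X/X./OO/../X.] O move#1: (0,0):+0/OX/X./OO/../X., (1,1):+0/.X/XO/OO/../X., (3,0):+0/.X/X./OO/O./X., (3,1):+1/.X/X./OO/.O/X.*, (4,1):+0/.X/X./OO/../XO
[.X/X./OO/.O/X.] X move#2: (0,0):-1/XX/X./OO/.O/X.*, (1,1):-1/.X/XX/OO/.O/X., (3,0):-1/.X/X./OO/XO/X., (4,1):-1/.X/X./OO/.O/XX
[XX/X./OO/.O/X.] O move#3: (1,1):+1/XX/XO/OO/.O/X.*, (3,0):+1/XX/X./OO/OO/X., (4,1):+1/XX/X./OO/.O/XO
[XX/XO/OO/.O/X.] end (terminal -1, X#4); searched .X/X./OO/../X. to 5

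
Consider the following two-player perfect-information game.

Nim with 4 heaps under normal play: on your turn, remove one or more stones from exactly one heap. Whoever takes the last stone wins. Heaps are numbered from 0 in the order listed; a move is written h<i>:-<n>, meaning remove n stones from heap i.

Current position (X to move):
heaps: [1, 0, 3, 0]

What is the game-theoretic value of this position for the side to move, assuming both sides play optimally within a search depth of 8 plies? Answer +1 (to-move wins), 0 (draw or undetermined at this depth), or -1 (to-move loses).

value((1,0,3,0), X) = +1

[(1,0,3,0)] X move#1: h0:-1:-1/(0,0,3,0), h2:-1:-1/(1,0,2,0), h2:-2:+1/(1,0,1,0)*, h2:-3:-1/(1,0,0,0)
[(1,0,1,0)] O move#2: h0:-1:-1/(0,0,1,0)*, h2:-1:-1/(1,0,0,0)
[(0,0,1,0)] X move#3: h2:-1:+1/(0,0,0,0)*
[(0,0,0,0)] end (terminal -1, O#4); searched (1,0,3,0) to 8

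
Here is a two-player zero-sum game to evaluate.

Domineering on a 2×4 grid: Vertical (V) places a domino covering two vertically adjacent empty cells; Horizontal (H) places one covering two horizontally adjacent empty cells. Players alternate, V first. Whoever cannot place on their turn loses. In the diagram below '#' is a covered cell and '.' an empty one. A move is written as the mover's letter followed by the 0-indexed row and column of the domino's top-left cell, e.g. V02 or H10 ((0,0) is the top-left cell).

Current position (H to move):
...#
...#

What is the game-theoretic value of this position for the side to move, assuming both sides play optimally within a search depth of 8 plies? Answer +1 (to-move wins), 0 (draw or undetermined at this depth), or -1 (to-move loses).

value(...#/...#, H) = +1

[...#/...#] H move#1: H00:+1/##.#/...#*, H01:+1/.###/...#, H10:+1/...#/##.#, H11:+1/...#/.###
[##.#/...#] V move#2: V02:-1/####/..##*
[####/..##] H move#3: H10:+1/####/####*
[####/####] end (terminal -1, V#4); searched ...#/...# to 8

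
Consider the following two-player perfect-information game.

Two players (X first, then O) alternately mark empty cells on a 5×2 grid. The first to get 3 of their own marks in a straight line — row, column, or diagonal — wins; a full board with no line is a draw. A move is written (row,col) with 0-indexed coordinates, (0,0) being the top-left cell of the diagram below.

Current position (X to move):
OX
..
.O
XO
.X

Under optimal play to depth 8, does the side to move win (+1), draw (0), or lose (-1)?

ply 1, X at OX/../.O/XO/.X | (1,0)=-1→OX/X./.O/XO/.X; (1,1)=+0→OX/.X/.O/XO/.X*; (2,0)=-1→OX/../XO/XO/.X; (4,0)=-1→OX/../.O/XO/XX
ply 2, O at OX/.X/.O/XO/.X | (1,0)=+0→OX/OX/.O/XO/.X*; (2,0)=+0→OX/.X/OO/XO/.X; (4,0)=+0→OX/.X/.O/XO/OX
ply 3, X at OX/OX/.O/XO/.X | (2,0)=+0→OX/OX/XO/XO/.X*; (4,0)=-1→OX/OX/.O/XO/XX
ply 4, O at OX/OX/XO/XO/.X | (4,0)=+0→OX/OX/XO/XO/OX*
ply 5: OX/OX/XO/XO/OX is terminal +0 (X); from OX/../.O/XO/.X depth 8

value(OX/../.O/XO/.X, X) = 0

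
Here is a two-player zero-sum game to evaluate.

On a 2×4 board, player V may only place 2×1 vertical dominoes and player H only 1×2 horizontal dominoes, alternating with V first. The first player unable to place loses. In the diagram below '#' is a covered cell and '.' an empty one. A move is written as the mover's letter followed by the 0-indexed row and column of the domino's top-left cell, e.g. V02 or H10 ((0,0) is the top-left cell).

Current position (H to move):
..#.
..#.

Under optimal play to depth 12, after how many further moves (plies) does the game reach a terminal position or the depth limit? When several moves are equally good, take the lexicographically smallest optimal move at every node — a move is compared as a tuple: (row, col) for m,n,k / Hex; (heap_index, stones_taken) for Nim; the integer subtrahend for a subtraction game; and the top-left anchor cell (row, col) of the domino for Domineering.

PV length from [..#./..#.]: 3 plies

p1 H@[..#./..#.]: H00[###./..#.]+1* H10[..#./###.]+1
p2 V@[###./..#.]: V03[####/..##]-1*
p3 H@[####/..##]: H10[####/####]+1*
p4 V@[####/####] terminal -1; root [..#./..#.] d12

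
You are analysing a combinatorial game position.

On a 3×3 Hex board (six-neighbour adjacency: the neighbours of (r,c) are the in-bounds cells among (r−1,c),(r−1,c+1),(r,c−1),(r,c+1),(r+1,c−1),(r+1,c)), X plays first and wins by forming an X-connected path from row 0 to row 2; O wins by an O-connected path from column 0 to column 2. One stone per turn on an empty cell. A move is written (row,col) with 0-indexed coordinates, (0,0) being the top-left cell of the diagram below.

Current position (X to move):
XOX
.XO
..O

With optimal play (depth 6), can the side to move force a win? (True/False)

[XOX/.XO/..O] X move#1: (1,0):+1/XOX/XXO/..O*, (2,0):+1/XOX/.XO/X.O, (2,1):+1/XOX/.XO/.XO
[XOX/XXO/..O] O move#2: (2,0):-1/XOX/XXO/O.O*, (2,1):-1/XOX/XXO/.OO
[XOX/XXO/O.O] X move#3: (2,1):+1/XOX/XXO/OXO*
[XOX/XXO/OXO] end (terminal -1, O#4); searched XOX/.XO/..O to 6

X winning at [XOX/.XO/..O]: True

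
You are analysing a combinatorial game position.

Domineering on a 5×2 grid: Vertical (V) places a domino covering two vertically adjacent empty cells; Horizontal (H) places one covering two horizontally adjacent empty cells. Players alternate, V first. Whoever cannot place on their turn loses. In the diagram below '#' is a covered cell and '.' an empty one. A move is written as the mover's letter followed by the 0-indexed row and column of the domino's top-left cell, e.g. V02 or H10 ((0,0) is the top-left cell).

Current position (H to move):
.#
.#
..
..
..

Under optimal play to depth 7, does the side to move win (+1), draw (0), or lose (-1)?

ply 1, H at .#/.#/../../.. | H20=-1→.#/.#/##/../..; H30=+1→.#/.#/../##/..*; H40=-1→.#/.#/../../##
ply 2, V at .#/.#/../##/.. | V00=-1→##/##/../##/..*; V10=-1→.#/##/#./##/..
ply 3, H at ##/##/../##/.. | H20=+1→##/##/##/##/..*; H40=+1→##/##/../##/##
ply 4: ##/##/##/##/.. is terminal -1 (V); from .#/.#/../../.. depth 7

value(.#/.#/../../.., H) = +1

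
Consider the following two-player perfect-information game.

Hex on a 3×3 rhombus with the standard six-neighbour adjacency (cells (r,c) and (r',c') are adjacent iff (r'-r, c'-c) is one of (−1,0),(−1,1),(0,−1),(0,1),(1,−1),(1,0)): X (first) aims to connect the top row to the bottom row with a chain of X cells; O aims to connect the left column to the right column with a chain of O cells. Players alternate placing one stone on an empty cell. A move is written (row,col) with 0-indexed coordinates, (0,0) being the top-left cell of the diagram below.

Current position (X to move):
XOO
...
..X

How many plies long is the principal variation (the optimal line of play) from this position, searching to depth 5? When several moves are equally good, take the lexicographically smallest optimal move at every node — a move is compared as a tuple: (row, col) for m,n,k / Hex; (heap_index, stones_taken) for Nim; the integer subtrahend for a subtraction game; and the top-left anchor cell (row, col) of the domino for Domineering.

PV length from [XOO/.../..X]: 3 plies

p1 X@[XOO/.../..X]: (1,0)[XOO/X../..X]+1* (1,1)[XOO/.X./..X]-1 (1,2)[XOO/..X/..X]-1 (2,0)[XOO/.../X.X]-1 (2,1)[XOO/.../.XX]-1
p2 O@[XOO/X../..X]: (1,1)[XOO/XO./..X]-1* (1,2)[XOO/X.O/..X]-1 (2,0)[XOO/X../O.X]-1 (2,1)[XOO/X../.OX]-1
p3 X@[XOO/XO./..X]: (1,2)[XOO/XOX/..X]-1 (2,0)[XOO/XO./X.X]+1* (2,1)[XOO/XO./.XX]-1
p4 O@[XOO/XO./X.X] terminal -1; root [XOO/.../..X] d5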